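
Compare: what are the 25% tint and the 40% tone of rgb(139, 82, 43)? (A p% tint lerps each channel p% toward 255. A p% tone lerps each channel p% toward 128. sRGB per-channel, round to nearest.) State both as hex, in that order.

#A87D60, #87644D

25% tint:
  R: 139 + 29 = 168 → 168
  G: 82 + 0.25×(255−82) = 82 + 43.25 = 125.25 → 125
  B: 43 + 53 = 96 → 96
  → #A87D60
40% tone:
  R: 139 − 4.4 = 134.6 → 135
  G: 82 + 0.4×(128−82) = 82 + 18.4 = 100.4 → 100
  B: 43 + 0.4×(128−43) = 43 + 34 = 77 → 77
  → #87644D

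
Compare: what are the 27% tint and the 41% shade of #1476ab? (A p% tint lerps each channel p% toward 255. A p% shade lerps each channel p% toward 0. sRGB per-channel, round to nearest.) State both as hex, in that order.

#539bc2, #0c4665

#1476ab is rgb(20, 118, 171).
27% tint:
  R: 20 + 0.27×(255−20) = 20 + 63.45 = 83.45 → 83
  G: 118 + 36.99 = 154.99 → 155
  B: 171 + 0.27×(255−171) = 171 + 22.68 = 193.68 → 194
  → #539bc2
41% shade:
  R: 20 + 0.41×(0−20) = 20 − 8.2 = 11.8 → 12
  G: 118 + 0.41×(0−118) = 118 − 48.38 = 69.62 → 70
  B: 171 + 0.41×(0−171) = 171 − 70.11 = 100.89 → 101
  → #0c4665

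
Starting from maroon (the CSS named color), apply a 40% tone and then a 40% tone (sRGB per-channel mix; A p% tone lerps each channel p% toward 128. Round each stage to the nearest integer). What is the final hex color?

CSS maroon is rgb(128, 0, 0).
Lerp each channel 40% toward 128:
  R: 128 + 0 = 128 → 128
  G: 0 + 0.4×(128−0) = 0 + 51.2 = 51.2 → 51
  B: 0 + 0.4×(128−0) = 0 + 51.2 = 51.2 → 51
After the tone: rgb(128, 51, 51) = #803333.
Lerp each channel 40% toward 128:
  R: 128 + 0.4×(128−128) = 128 + 0 = 128 → 128
  G: 51 + 0.4×(128−51) = 51 + 30.8 = 81.8 → 82
  B: 51 + 0.4×(128−51) = 51 + 30.8 = 81.8 → 82
rgb(128, 82, 82) = #805252.

#805252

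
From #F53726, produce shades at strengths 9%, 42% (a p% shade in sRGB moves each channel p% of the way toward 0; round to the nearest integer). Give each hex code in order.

#DF3223, #8E2016

#F53726 is rgb(245, 55, 38).
9%: (245 − 22.05 = 222.95→223, 55 − 4.95 = 50.05→50, 38 − 3.42 = 34.58→35) → #DF3223
42%: (245 − 102.9 = 142.1→142, 55 − 23.1 = 31.9→32, 38 − 15.96 = 22.04→22) → #8E2016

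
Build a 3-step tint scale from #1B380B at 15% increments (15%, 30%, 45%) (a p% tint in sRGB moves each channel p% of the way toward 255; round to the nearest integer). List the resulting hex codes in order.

#1B380B is rgb(27, 56, 11).
15%: (27 + 34.2 = 61.2→61, 56 + 29.85 = 85.85→86, 11 + 36.6 = 47.6→48) → #3D5630
30%: (27 + 68.4 = 95.4→95, 56 + 59.7 = 115.7→116, 11 + 73.2 = 84.2→84) → #5F7454
45%: (27 + 102.6 = 129.6→130, 56 + 89.55 = 145.55→146, 11 + 109.8 = 120.8→121) → #829279

#3D5630, #5F7454, #829279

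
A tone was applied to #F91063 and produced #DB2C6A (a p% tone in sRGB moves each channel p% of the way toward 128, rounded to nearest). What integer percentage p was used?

25%

#F91063 is rgb(249, 16, 99); #DB2C6A is rgb(219, 44, 106).
On the R channel (widest range): 219 ≈ 249 + (p/100)(128 − 249), so p ≈ 100×(219 − 249)/(128 − 249) = -3000/-121 = 24.79.
p = 25 reproduces all three channels after rounding.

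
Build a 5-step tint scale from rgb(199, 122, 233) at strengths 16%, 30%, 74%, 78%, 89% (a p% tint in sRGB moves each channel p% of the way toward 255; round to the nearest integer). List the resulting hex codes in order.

#d08fed, #d8a2f0, #f0dcf9, #f3e2fa, #f9f0fd

16%: (199 + 8.96 = 207.96→208, 122 + 21.28 = 143.28→143, 233 + 3.52 = 236.52→237) → #d08fed
30%: (199 + 16.8 = 215.8→216, 122 + 39.9 = 161.9→162, 233 + 6.6 = 239.6→240) → #d8a2f0
74%: (199 + 41.44 = 240.44→240, 122 + 98.42 = 220.42→220, 233 + 16.28 = 249.28→249) → #f0dcf9
78%: (199 + 43.68 = 242.68→243, 122 + 103.74 = 225.74→226, 233 + 17.16 = 250.16→250) → #f3e2fa
89%: (199 + 49.84 = 248.84→249, 122 + 118.37 = 240.37→240, 233 + 19.58 = 252.58→253) → #f9f0fd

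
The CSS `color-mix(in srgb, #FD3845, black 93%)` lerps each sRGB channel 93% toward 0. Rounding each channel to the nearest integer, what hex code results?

#FD3845 is rgb(253, 56, 69).
A 93% shade moves each channel 93% toward 0:
  R: 253 + 0.93×(0−253) = 253 − 235.29 = 17.71 → 18
  G: 56 + 0.93×(0−56) = 56 − 52.08 = 3.92 → 4
  B: 69 + 0.93×(0−69) = 69 − 64.17 = 4.83 → 5
rgb(18, 4, 5) = #120405.

#120405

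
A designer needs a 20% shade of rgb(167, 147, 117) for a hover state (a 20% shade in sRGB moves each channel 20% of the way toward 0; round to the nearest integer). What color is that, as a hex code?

#86765E

A 20% shade moves each channel 20% toward 0:
  R: 167 + 0.2×(0−167) = 167 − 33.4 = 133.6 → 134
  G: 147 + 0.2×(0−147) = 147 − 29.4 = 117.6 → 118
  B: 117 + 0.2×(0−117) = 117 − 23.4 = 93.6 → 94
rgb(134, 118, 94) = #86765E.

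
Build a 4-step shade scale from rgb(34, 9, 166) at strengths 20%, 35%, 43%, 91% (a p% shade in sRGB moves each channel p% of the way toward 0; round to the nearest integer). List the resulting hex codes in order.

20%: (34 − 6.8 = 27.2→27, 9 − 1.8 = 7.2→7, 166 − 33.2 = 132.8→133) → #1B0785
35%: (34 − 11.9 = 22.1→22, 9 − 3.15 = 5.85→6, 166 − 58.1 = 107.9→108) → #16066C
43%: (34 − 14.62 = 19.38→19, 9 − 3.87 = 5.13→5, 166 − 71.38 = 94.62→95) → #13055F
91%: (34 − 30.94 = 3.06→3, 9 − 8.19 = 0.81→1, 166 − 151.06 = 14.94→15) → #03010F

#1B0785, #16066C, #13055F, #03010F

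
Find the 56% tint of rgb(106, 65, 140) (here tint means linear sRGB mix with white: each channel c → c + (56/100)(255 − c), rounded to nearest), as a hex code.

#BDABCC

A 56% tint moves each channel 56% toward 255:
  R: 106 + 0.56×(255−106) = 106 + 83.44 = 189.44 → 189
  G: 65 + 0.56×(255−65) = 65 + 106.4 = 171.4 → 171
  B: 140 + 0.56×(255−140) = 140 + 64.4 = 204.4 → 204
rgb(189, 171, 204) = #BDABCC.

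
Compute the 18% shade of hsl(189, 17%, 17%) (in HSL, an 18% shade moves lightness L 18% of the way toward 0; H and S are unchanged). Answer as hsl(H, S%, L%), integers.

hsl(189, 17%, 14%)

L moves 18% from 17 toward 0: 17 − 3.06 = 13.94 → 14.
H and S are unchanged.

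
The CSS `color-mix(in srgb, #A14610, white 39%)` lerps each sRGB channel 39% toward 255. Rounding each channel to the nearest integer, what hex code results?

#A14610 is rgb(161, 70, 16).
A 39% tint moves each channel 39% toward 255:
  R: 161 + 0.39×(255−161) = 161 + 36.66 = 197.66 → 198
  G: 70 + 0.39×(255−70) = 70 + 72.15 = 142.15 → 142
  B: 16 + 93.21 = 109.21 → 109
rgb(198, 142, 109) = #C68E6D.

#C68E6D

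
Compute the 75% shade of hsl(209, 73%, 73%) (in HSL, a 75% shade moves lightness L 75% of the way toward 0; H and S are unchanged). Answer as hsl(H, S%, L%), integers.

hsl(209, 73%, 18%)

L moves 75% from 73 toward 0: 73 − 54.75 = 18.25 → 18.
H and S are unchanged.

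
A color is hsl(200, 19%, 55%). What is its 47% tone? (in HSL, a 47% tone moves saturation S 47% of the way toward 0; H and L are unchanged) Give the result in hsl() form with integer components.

hsl(200, 10%, 55%)

S moves 47% from 19 toward 0: 19 − 8.93 = 10.07 → 10.
H and L are unchanged.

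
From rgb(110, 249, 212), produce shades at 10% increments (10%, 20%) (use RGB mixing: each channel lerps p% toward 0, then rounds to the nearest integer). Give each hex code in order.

10%: (110 − 11 = 99→99, 249 − 24.9 = 224.1→224, 212 − 21.2 = 190.8→191) → #63e0bf
20%: (110 − 22 = 88→88, 249 − 49.8 = 199.2→199, 212 − 42.4 = 169.6→170) → #58c7aa

#63e0bf, #58c7aa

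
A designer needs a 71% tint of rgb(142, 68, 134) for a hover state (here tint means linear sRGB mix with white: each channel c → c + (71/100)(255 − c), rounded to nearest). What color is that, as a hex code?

#DEC9DC

Lerp each channel 71% toward 255:
  R: 142 + 80.23 = 222.23 → 222
  G: 68 + 132.77 = 200.77 → 201
  B: 134 + 0.71×(255−134) = 134 + 85.91 = 219.91 → 220
rgb(222, 201, 220) = #DEC9DC.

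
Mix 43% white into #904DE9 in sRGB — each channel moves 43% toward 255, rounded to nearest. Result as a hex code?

#904DE9 is rgb(144, 77, 233).
A 43% tint moves each channel 43% toward 255:
  R: 144 + 0.43×(255−144) = 144 + 47.73 = 191.73 → 192
  G: 77 + 76.54 = 153.54 → 154
  B: 233 + 0.43×(255−233) = 233 + 9.46 = 242.46 → 242
rgb(192, 154, 242) = #C09AF2.

#C09AF2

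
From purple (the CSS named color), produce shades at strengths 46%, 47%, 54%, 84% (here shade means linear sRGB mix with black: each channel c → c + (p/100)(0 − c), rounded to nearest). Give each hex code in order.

#450045, #440044, #3b003b, #140014

CSS purple is rgb(128, 0, 128).
46%: (128 − 58.88 = 69.12→69, 0→0, 128 − 58.88 = 69.12→69) → #450045
47%: (128 − 60.16 = 67.84→68, 0→0, 128 − 60.16 = 67.84→68) → #440044
54%: (128 − 69.12 = 58.88→59, 0→0, 128 − 69.12 = 58.88→59) → #3b003b
84%: (128 − 107.52 = 20.48→20, 0→0, 128 − 107.52 = 20.48→20) → #140014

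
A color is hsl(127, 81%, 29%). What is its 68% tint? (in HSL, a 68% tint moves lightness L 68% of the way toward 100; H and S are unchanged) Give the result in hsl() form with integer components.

L moves 68% from 29 toward 100: 29 + 48.28 = 77.28 → 77.
H and S are unchanged.

hsl(127, 81%, 77%)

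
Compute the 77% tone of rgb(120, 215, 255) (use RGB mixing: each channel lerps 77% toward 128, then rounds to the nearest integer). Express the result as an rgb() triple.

Per channel, c → c + 0.77(128 − c):
  R: 120 + 0.77×(128−120) = 120 + 6.16 = 126.16 → 126
  G: 215 − 66.99 = 148.01 → 148
  B: 255 + 0.77×(128−255) = 255 − 97.79 = 157.21 → 157

rgb(126, 148, 157)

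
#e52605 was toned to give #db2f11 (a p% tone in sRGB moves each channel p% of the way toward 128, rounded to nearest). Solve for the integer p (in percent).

#e52605 is rgb(229, 38, 5); #db2f11 is rgb(219, 47, 17).
On the B channel (widest range): 17 ≈ 5 + (p/100)(128 − 5), so p ≈ 100×(17 − 5)/(128 − 5) = 1200/123 = 9.76.
p = 10 reproduces all three channels after rounding.

10%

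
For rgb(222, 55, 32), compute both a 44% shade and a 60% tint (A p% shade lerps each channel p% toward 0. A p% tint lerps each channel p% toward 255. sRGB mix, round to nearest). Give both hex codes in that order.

#7c1f12, #f2afa6

44% shade:
  R: 222 + 0.44×(0−222) = 222 − 97.68 = 124.32 → 124
  G: 55 + 0.44×(0−55) = 55 − 24.2 = 30.8 → 31
  B: 32 − 14.08 = 17.92 → 18
  → #7c1f12
60% tint:
  R: 222 + 19.8 = 241.8 → 242
  G: 55 + 0.6×(255−55) = 55 + 120 = 175 → 175
  B: 32 + 0.6×(255−32) = 32 + 133.8 = 165.8 → 166
  → #f2afa6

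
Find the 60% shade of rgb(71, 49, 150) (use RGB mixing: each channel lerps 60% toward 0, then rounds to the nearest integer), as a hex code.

#1C143C

Lerp each channel 60% toward 0:
  R: 71 + 0.6×(0−71) = 71 − 42.6 = 28.4 → 28
  G: 49 − 29.4 = 19.6 → 20
  B: 150 + 0.6×(0−150) = 150 − 90 = 60 → 60
rgb(28, 20, 60) = #1C143C.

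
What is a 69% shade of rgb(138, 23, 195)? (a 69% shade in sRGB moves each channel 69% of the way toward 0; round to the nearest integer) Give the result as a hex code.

Per channel, c → c + 0.69(0 − c):
  R: 138 + 0.69×(0−138) = 138 − 95.22 = 42.78 → 43
  G: 23 + 0.69×(0−23) = 23 − 15.87 = 7.13 → 7
  B: 195 + 0.69×(0−195) = 195 − 134.55 = 60.45 → 60
rgb(43, 7, 60) = #2B073C.

#2B073C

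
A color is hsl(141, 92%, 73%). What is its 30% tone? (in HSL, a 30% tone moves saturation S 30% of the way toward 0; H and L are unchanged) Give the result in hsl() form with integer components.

S moves 30% from 92 toward 0: 92 − 27.6 = 64.4 → 64.
H and L are unchanged.

hsl(141, 64%, 73%)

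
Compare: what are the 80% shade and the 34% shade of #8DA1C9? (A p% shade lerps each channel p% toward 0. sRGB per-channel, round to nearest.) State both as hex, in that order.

#8DA1C9 is rgb(141, 161, 201).
80% shade:
  R: 141 + 0.8×(0−141) = 141 − 112.8 = 28.2 → 28
  G: 161 − 128.8 = 32.2 → 32
  B: 201 + 0.8×(0−201) = 201 − 160.8 = 40.2 → 40
  → #1C2028
34% shade:
  R: 141 + 0.34×(0−141) = 141 − 47.94 = 93.06 → 93
  G: 161 − 54.74 = 106.26 → 106
  B: 201 − 68.34 = 132.66 → 133
  → #5D6A85

#1C2028, #5D6A85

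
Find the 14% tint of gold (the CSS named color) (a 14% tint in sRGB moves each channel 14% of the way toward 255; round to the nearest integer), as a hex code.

#FFDD24

CSS gold is rgb(255, 215, 0).
Lerp each channel 14% toward 255:
  R: 255 + 0 = 255 → 255
  G: 215 + 5.6 = 220.6 → 221
  B: 0 + 0.14×(255−0) = 0 + 35.7 = 35.7 → 36
rgb(255, 221, 36) = #FFDD24.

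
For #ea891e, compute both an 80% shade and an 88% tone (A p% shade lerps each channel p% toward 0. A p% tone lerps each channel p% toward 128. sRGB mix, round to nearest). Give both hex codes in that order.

#ea891e is rgb(234, 137, 30).
80% shade:
  R: 234 + 0.8×(0−234) = 234 − 187.2 = 46.8 → 47
  G: 137 + 0.8×(0−137) = 137 − 109.6 = 27.4 → 27
  B: 30 − 24 = 6 → 6
  → #2f1b06
88% tone:
  R: 234 − 93.28 = 140.72 → 141
  G: 137 − 7.92 = 129.08 → 129
  B: 30 + 0.88×(128−30) = 30 + 86.24 = 116.24 → 116
  → #8d8174

#2f1b06, #8d8174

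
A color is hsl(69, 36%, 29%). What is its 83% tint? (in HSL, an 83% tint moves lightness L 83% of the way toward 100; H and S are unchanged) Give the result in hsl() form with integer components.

hsl(69, 36%, 88%)

L moves 83% from 29 toward 100: 29 + 58.93 = 87.93 → 88.
H and S are unchanged.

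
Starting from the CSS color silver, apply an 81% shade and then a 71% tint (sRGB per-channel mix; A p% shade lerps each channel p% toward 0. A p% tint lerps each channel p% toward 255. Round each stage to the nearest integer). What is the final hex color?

CSS silver is rgb(192, 192, 192).
Lerp each channel 81% toward 0:
  R: 192 − 155.52 = 36.48 → 36
  G: 192 + 0.81×(0−192) = 192 − 155.52 = 36.48 → 36
  B: 192 − 155.52 = 36.48 → 36
After the shade: rgb(36, 36, 36) = #242424.
A 71% tint moves each channel 71% toward 255:
  R: 36 + 0.71×(255−36) = 36 + 155.49 = 191.49 → 191
  G: 36 + 155.49 = 191.49 → 191
  B: 36 + 0.71×(255−36) = 36 + 155.49 = 191.49 → 191
rgb(191, 191, 191) = #bfbfbf.

#bfbfbf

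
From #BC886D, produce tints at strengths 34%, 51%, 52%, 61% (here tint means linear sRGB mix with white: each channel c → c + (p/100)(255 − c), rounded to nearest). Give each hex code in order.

#D3B09F, #DEC5B7, #DFC6B9, #E5D1C6

#BC886D is rgb(188, 136, 109).
34%: (188 + 22.78 = 210.78→211, 136 + 40.46 = 176.46→176, 109 + 49.64 = 158.64→159) → #D3B09F
51%: (188 + 34.17 = 222.17→222, 136 + 60.69 = 196.69→197, 109 + 74.46 = 183.46→183) → #DEC5B7
52%: (188 + 34.84 = 222.84→223, 136 + 61.88 = 197.88→198, 109 + 75.92 = 184.92→185) → #DFC6B9
61%: (188 + 40.87 = 228.87→229, 136 + 72.59 = 208.59→209, 109 + 89.06 = 198.06→198) → #E5D1C6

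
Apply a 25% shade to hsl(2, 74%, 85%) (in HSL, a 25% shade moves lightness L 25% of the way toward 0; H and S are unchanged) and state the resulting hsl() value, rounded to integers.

hsl(2, 74%, 64%)

L moves 25% from 85 toward 0: 85 − 21.25 = 63.75 → 64.
H and S are unchanged.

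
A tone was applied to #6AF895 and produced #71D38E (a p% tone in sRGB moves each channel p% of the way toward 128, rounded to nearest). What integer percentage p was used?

#6AF895 is rgb(106, 248, 149); #71D38E is rgb(113, 211, 142).
On the G channel (widest range): 211 ≈ 248 + (p/100)(128 − 248), so p ≈ 100×(211 − 248)/(128 − 248) = -3700/-120 = 30.83.
p = 31 reproduces all three channels after rounding.

31%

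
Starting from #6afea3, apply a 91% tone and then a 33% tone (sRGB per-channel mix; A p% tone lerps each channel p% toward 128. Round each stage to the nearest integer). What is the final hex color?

#6afea3 is rgb(106, 254, 163).
Per channel, c → c + 0.91(128 − c):
  R: 106 + 20.02 = 126.02 → 126
  G: 254 + 0.91×(128−254) = 254 − 114.66 = 139.34 → 139
  B: 163 − 31.85 = 131.15 → 131
After the tone: rgb(126, 139, 131) = #7e8b83.
Lerp each channel 33% toward 128:
  R: 126 + 0.33×(128−126) = 126 + 0.66 = 126.66 → 127
  G: 139 + 0.33×(128−139) = 139 − 3.63 = 135.37 → 135
  B: 131 − 0.99 = 130.01 → 130
rgb(127, 135, 130) = #7f8782.

#7f8782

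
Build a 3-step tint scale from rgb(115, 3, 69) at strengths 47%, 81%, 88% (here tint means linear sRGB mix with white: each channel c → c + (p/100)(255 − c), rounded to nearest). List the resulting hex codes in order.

47%: (115 + 65.8 = 180.8→181, 3 + 118.44 = 121.44→121, 69 + 87.42 = 156.42→156) → #b5799c
81%: (115 + 113.4 = 228.4→228, 3 + 204.12 = 207.12→207, 69 + 150.66 = 219.66→220) → #e4cfdc
88%: (115 + 123.2 = 238.2→238, 3 + 221.76 = 224.76→225, 69 + 163.68 = 232.68→233) → #eee1e9

#b5799c, #e4cfdc, #eee1e9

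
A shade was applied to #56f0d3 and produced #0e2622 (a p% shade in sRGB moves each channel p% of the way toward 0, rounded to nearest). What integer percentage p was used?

#56f0d3 is rgb(86, 240, 211); #0e2622 is rgb(14, 38, 34).
On the G channel (widest range): 38 ≈ 240 + (p/100)(0 − 240), so p ≈ 100×(38 − 240)/(0 − 240) = -20200/-240 = 84.17.
p = 84 reproduces all three channels after rounding.

84%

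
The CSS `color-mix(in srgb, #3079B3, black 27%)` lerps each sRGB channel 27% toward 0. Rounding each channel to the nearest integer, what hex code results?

#235883

#3079B3 is rgb(48, 121, 179).
Lerp each channel 27% toward 0:
  R: 48 − 12.96 = 35.04 → 35
  G: 121 + 0.27×(0−121) = 121 − 32.67 = 88.33 → 88
  B: 179 + 0.27×(0−179) = 179 − 48.33 = 130.67 → 131
rgb(35, 88, 131) = #235883.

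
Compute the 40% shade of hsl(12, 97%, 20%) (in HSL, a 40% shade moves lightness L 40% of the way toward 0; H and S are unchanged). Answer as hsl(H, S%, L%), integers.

L moves 40% from 20 toward 0: 20 − 8 = 12 → 12.
H and S are unchanged.

hsl(12, 97%, 12%)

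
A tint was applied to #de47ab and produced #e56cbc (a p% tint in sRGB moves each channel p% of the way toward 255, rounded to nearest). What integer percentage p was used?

#de47ab is rgb(222, 71, 171); #e56cbc is rgb(229, 108, 188).
On the G channel (widest range): 108 ≈ 71 + (p/100)(255 − 71), so p ≈ 100×(108 − 71)/(255 − 71) = 3700/184 = 20.11.
p = 20 reproduces all three channels after rounding.

20%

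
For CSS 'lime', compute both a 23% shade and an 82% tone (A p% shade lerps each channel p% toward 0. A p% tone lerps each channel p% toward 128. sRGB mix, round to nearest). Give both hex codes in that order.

#00c400, #699769

CSS lime is rgb(0, 255, 0).
23% shade:
  R: 0 + 0.23×(0−0) = 0 + 0 = 0 → 0
  G: 255 + 0.23×(0−255) = 255 − 58.65 = 196.35 → 196
  B: 0 + 0.23×(0−0) = 0 + 0 = 0 → 0
  → #00c400
82% tone:
  R: 0 + 0.82×(128−0) = 0 + 104.96 = 104.96 → 105
  G: 255 − 104.14 = 150.86 → 151
  B: 0 + 0.82×(128−0) = 0 + 104.96 = 104.96 → 105
  → #699769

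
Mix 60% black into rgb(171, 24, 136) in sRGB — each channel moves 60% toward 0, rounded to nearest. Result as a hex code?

#440A36

Per channel, c → c + 0.6(0 − c):
  R: 171 − 102.6 = 68.4 → 68
  G: 24 + 0.6×(0−24) = 24 − 14.4 = 9.6 → 10
  B: 136 − 81.6 = 54.4 → 54
rgb(68, 10, 54) = #440A36.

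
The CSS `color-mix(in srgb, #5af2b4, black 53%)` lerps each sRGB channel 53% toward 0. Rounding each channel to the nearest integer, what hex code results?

#5af2b4 is rgb(90, 242, 180).
A 53% shade moves each channel 53% toward 0:
  R: 90 + 0.53×(0−90) = 90 − 47.7 = 42.3 → 42
  G: 242 + 0.53×(0−242) = 242 − 128.26 = 113.74 → 114
  B: 180 + 0.53×(0−180) = 180 − 95.4 = 84.6 → 85
rgb(42, 114, 85) = #2a7255.

#2a7255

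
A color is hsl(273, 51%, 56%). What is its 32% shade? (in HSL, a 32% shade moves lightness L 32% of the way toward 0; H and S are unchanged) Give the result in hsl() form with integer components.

hsl(273, 51%, 38%)

L moves 32% from 56 toward 0: 56 − 17.92 = 38.08 → 38.
H and S are unchanged.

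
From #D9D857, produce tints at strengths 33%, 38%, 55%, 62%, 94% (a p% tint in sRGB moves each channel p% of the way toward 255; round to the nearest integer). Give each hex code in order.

#E6E58E, #E7E797, #EEEDB3, #F1F0BF, #FDFDF5

#D9D857 is rgb(217, 216, 87).
33%: (217 + 12.54 = 229.54→230, 216 + 12.87 = 228.87→229, 87 + 55.44 = 142.44→142) → #E6E58E
38%: (217 + 14.44 = 231.44→231, 216 + 14.82 = 230.82→231, 87 + 63.84 = 150.84→151) → #E7E797
55%: (217 + 20.9 = 237.9→238, 216 + 21.45 = 237.45→237, 87 + 92.4 = 179.4→179) → #EEEDB3
62%: (217 + 23.56 = 240.56→241, 216 + 24.18 = 240.18→240, 87 + 104.16 = 191.16→191) → #F1F0BF
94%: (217 + 35.72 = 252.72→253, 216 + 36.66 = 252.66→253, 87 + 157.92 = 244.92→245) → #FDFDF5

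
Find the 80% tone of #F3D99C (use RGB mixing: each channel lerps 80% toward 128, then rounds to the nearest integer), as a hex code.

#F3D99C is rgb(243, 217, 156).
An 80% tone moves each channel 80% toward 128:
  R: 243 − 92 = 151 → 151
  G: 217 + 0.8×(128−217) = 217 − 71.2 = 145.8 → 146
  B: 156 + 0.8×(128−156) = 156 − 22.4 = 133.6 → 134
rgb(151, 146, 134) = #979286.

#979286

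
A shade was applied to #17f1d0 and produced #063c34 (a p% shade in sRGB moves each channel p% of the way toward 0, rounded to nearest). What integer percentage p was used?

#17f1d0 is rgb(23, 241, 208); #063c34 is rgb(6, 60, 52).
On the G channel (widest range): 60 ≈ 241 + (p/100)(0 − 241), so p ≈ 100×(60 − 241)/(0 − 241) = -18100/-241 = 75.10.
p = 75 reproduces all three channels after rounding.

75%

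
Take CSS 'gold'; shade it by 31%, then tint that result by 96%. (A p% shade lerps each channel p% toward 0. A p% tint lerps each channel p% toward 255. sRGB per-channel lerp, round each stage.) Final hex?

#fcfbf5

CSS gold is rgb(255, 215, 0).
Per channel, c → c + 0.31(0 − c):
  R: 255 + 0.31×(0−255) = 255 − 79.05 = 175.95 → 176
  G: 215 + 0.31×(0−215) = 215 − 66.65 = 148.35 → 148
  B: 0 + 0 = 0 → 0
After the shade: rgb(176, 148, 0) = #b09400.
A 96% tint moves each channel 96% toward 255:
  R: 176 + 75.84 = 251.84 → 252
  G: 148 + 0.96×(255−148) = 148 + 102.72 = 250.72 → 251
  B: 0 + 0.96×(255−0) = 0 + 244.8 = 244.8 → 245
rgb(252, 251, 245) = #fcfbf5.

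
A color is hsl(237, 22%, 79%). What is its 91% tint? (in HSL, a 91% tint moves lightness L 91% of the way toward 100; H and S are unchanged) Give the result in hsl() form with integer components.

hsl(237, 22%, 98%)

L moves 91% from 79 toward 100: 79 + 19.11 = 98.11 → 98.
H and S are unchanged.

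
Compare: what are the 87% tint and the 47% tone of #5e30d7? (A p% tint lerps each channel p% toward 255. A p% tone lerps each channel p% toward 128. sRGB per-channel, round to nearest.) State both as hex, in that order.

#eae4fa, #6e56ae

#5e30d7 is rgb(94, 48, 215).
87% tint:
  R: 94 + 0.87×(255−94) = 94 + 140.07 = 234.07 → 234
  G: 48 + 180.09 = 228.09 → 228
  B: 215 + 0.87×(255−215) = 215 + 34.8 = 249.8 → 250
  → #eae4fa
47% tone:
  R: 94 + 15.98 = 109.98 → 110
  G: 48 + 0.47×(128−48) = 48 + 37.6 = 85.6 → 86
  B: 215 + 0.47×(128−215) = 215 − 40.89 = 174.11 → 174
  → #6e56ae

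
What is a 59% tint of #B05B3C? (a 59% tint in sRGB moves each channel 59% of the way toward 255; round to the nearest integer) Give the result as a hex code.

#DFBCAF

#B05B3C is rgb(176, 91, 60).
A 59% tint moves each channel 59% toward 255:
  R: 176 + 46.61 = 222.61 → 223
  G: 91 + 0.59×(255−91) = 91 + 96.76 = 187.76 → 188
  B: 60 + 0.59×(255−60) = 60 + 115.05 = 175.05 → 175
rgb(223, 188, 175) = #DFBCAF.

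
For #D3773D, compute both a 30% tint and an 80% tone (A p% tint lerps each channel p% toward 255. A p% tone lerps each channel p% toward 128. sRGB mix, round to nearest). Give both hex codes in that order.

#D3773D is rgb(211, 119, 61).
30% tint:
  R: 211 + 13.2 = 224.2 → 224
  G: 119 + 0.3×(255−119) = 119 + 40.8 = 159.8 → 160
  B: 61 + 0.3×(255−61) = 61 + 58.2 = 119.2 → 119
  → #E0A077
80% tone:
  R: 211 − 66.4 = 144.6 → 145
  G: 119 + 0.8×(128−119) = 119 + 7.2 = 126.2 → 126
  B: 61 + 53.6 = 114.6 → 115
  → #917E73

#E0A077, #917E73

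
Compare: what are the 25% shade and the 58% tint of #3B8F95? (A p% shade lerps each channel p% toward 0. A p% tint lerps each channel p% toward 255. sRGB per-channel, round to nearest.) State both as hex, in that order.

#2C6B70, #ADD0D2

#3B8F95 is rgb(59, 143, 149).
25% shade:
  R: 59 + 0.25×(0−59) = 59 − 14.75 = 44.25 → 44
  G: 143 − 35.75 = 107.25 → 107
  B: 149 − 37.25 = 111.75 → 112
  → #2C6B70
58% tint:
  R: 59 + 0.58×(255−59) = 59 + 113.68 = 172.68 → 173
  G: 143 + 64.96 = 207.96 → 208
  B: 149 + 61.48 = 210.48 → 210
  → #ADD0D2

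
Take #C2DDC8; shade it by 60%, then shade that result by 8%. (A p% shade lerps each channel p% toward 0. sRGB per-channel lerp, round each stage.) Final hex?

#C2DDC8 is rgb(194, 221, 200).
Lerp each channel 60% toward 0:
  R: 194 − 116.4 = 77.6 → 78
  G: 221 + 0.6×(0−221) = 221 − 132.6 = 88.4 → 88
  B: 200 − 120 = 80 → 80
After the shade: rgb(78, 88, 80) = #4E5850.
Per channel, c → c + 0.08(0 − c):
  R: 78 + 0.08×(0−78) = 78 − 6.24 = 71.76 → 72
  G: 88 + 0.08×(0−88) = 88 − 7.04 = 80.96 → 81
  B: 80 + 0.08×(0−80) = 80 − 6.4 = 73.6 → 74
rgb(72, 81, 74) = #48514A.

#48514A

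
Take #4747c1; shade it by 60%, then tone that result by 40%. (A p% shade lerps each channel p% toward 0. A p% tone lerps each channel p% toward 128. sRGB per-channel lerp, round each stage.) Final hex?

#444461

#4747c1 is rgb(71, 71, 193).
Per channel, c → c + 0.6(0 − c):
  R: 71 − 42.6 = 28.4 → 28
  G: 71 + 0.6×(0−71) = 71 − 42.6 = 28.4 → 28
  B: 193 − 115.8 = 77.2 → 77
After the shade: rgb(28, 28, 77) = #1c1c4d.
Per channel, c → c + 0.4(128 − c):
  R: 28 + 40 = 68 → 68
  G: 28 + 0.4×(128−28) = 28 + 40 = 68 → 68
  B: 77 + 20.4 = 97.4 → 97
rgb(68, 68, 97) = #444461.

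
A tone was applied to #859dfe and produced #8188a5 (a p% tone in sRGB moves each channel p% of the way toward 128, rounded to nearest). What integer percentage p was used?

#859dfe is rgb(133, 157, 254); #8188a5 is rgb(129, 136, 165).
On the B channel (widest range): 165 ≈ 254 + (p/100)(128 − 254), so p ≈ 100×(165 − 254)/(128 − 254) = -8900/-126 = 70.63.
p = 71 reproduces all three channels after rounding.

71%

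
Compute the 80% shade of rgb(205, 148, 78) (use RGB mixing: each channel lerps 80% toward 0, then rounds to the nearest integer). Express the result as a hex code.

#291E10

Lerp each channel 80% toward 0:
  R: 205 + 0.8×(0−205) = 205 − 164 = 41 → 41
  G: 148 − 118.4 = 29.6 → 30
  B: 78 + 0.8×(0−78) = 78 − 62.4 = 15.6 → 16
rgb(41, 30, 16) = #291E10.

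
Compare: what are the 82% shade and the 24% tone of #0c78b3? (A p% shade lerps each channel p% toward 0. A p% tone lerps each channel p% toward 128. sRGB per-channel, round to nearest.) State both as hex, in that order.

#0c78b3 is rgb(12, 120, 179).
82% shade:
  R: 12 + 0.82×(0−12) = 12 − 9.84 = 2.16 → 2
  G: 120 + 0.82×(0−120) = 120 − 98.4 = 21.6 → 22
  B: 179 + 0.82×(0−179) = 179 − 146.78 = 32.22 → 32
  → #021620
24% tone:
  R: 12 + 0.24×(128−12) = 12 + 27.84 = 39.84 → 40
  G: 120 + 0.24×(128−120) = 120 + 1.92 = 121.92 → 122
  B: 179 + 0.24×(128−179) = 179 − 12.24 = 166.76 → 167
  → #287aa7

#021620, #287aa7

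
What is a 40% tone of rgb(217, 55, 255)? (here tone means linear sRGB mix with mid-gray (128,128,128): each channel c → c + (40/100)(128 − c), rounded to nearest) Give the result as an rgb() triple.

rgb(181, 84, 204)

Per channel, c → c + 0.4(128 − c):
  R: 217 + 0.4×(128−217) = 217 − 35.6 = 181.4 → 181
  G: 55 + 29.2 = 84.2 → 84
  B: 255 − 50.8 = 204.2 → 204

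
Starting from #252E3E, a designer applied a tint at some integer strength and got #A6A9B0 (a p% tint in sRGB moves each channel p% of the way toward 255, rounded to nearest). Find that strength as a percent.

59%

#252E3E is rgb(37, 46, 62); #A6A9B0 is rgb(166, 169, 176).
On the R channel (widest range): 166 ≈ 37 + (p/100)(255 − 37), so p ≈ 100×(166 − 37)/(255 − 37) = 12900/218 = 59.17.
p = 59 reproduces all three channels after rounding.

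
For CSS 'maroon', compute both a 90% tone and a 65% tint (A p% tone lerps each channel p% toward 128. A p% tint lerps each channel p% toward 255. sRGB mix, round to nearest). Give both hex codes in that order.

CSS maroon is rgb(128, 0, 0).
90% tone:
  R: 128 + 0 = 128 → 128
  G: 0 + 0.9×(128−0) = 0 + 115.2 = 115.2 → 115
  B: 0 + 0.9×(128−0) = 0 + 115.2 = 115.2 → 115
  → #807373
65% tint:
  R: 128 + 0.65×(255−128) = 128 + 82.55 = 210.55 → 211
  G: 0 + 0.65×(255−0) = 0 + 165.75 = 165.75 → 166
  B: 0 + 0.65×(255−0) = 0 + 165.75 = 165.75 → 166
  → #d3a6a6

#807373, #d3a6a6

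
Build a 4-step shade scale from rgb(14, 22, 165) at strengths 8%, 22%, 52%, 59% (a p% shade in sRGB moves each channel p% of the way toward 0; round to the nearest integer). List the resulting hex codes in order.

#0d1498, #0b1181, #070b4f, #060944

8%: (14 − 1.12 = 12.88→13, 22 − 1.76 = 20.24→20, 165 − 13.2 = 151.8→152) → #0d1498
22%: (14 − 3.08 = 10.92→11, 22 − 4.84 = 17.16→17, 165 − 36.3 = 128.7→129) → #0b1181
52%: (14 − 7.28 = 6.72→7, 22 − 11.44 = 10.56→11, 165 − 85.8 = 79.2→79) → #070b4f
59%: (14 − 8.26 = 5.74→6, 22 − 12.98 = 9.02→9, 165 − 97.35 = 67.65→68) → #060944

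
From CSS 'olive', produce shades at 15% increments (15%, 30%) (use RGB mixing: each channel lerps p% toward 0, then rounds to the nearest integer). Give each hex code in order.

CSS olive is rgb(128, 128, 0).
15%: (128 − 19.2 = 108.8→109, 128 − 19.2 = 108.8→109, 0→0) → #6d6d00
30%: (128 − 38.4 = 89.6→90, 128 − 38.4 = 89.6→90, 0→0) → #5a5a00

#6d6d00, #5a5a00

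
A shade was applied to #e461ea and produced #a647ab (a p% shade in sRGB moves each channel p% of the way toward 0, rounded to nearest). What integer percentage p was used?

27%

#e461ea is rgb(228, 97, 234); #a647ab is rgb(166, 71, 171).
On the B channel (widest range): 171 ≈ 234 + (p/100)(0 − 234), so p ≈ 100×(171 − 234)/(0 − 234) = -6300/-234 = 26.92.
p = 27 reproduces all three channels after rounding.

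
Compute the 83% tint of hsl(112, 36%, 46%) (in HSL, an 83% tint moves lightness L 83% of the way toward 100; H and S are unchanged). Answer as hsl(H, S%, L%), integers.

L moves 83% from 46 toward 100: 46 + 44.82 = 90.82 → 91.
H and S are unchanged.

hsl(112, 36%, 91%)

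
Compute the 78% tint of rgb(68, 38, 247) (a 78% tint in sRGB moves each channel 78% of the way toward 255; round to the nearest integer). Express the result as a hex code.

Per channel, c → c + 0.78(255 − c):
  R: 68 + 145.86 = 213.86 → 214
  G: 38 + 169.26 = 207.26 → 207
  B: 247 + 6.24 = 253.24 → 253
rgb(214, 207, 253) = #D6CFFD.

#D6CFFD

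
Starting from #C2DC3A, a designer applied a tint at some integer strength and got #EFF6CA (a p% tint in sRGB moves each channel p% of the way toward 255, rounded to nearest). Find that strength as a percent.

#C2DC3A is rgb(194, 220, 58); #EFF6CA is rgb(239, 246, 202).
On the B channel (widest range): 202 ≈ 58 + (p/100)(255 − 58), so p ≈ 100×(202 − 58)/(255 − 58) = 14400/197 = 73.10.
p = 73 reproduces all three channels after rounding.

73%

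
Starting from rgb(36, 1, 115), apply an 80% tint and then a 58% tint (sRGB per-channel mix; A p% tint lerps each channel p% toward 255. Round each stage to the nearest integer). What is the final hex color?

Per channel, c → c + 0.8(255 − c):
  R: 36 + 0.8×(255−36) = 36 + 175.2 = 211.2 → 211
  G: 1 + 203.2 = 204.2 → 204
  B: 115 + 0.8×(255−115) = 115 + 112 = 227 → 227
After the tint: rgb(211, 204, 227) = #D3CCE3.
Per channel, c → c + 0.58(255 − c):
  R: 211 + 25.52 = 236.52 → 237
  G: 204 + 0.58×(255−204) = 204 + 29.58 = 233.58 → 234
  B: 227 + 0.58×(255−227) = 227 + 16.24 = 243.24 → 243
rgb(237, 234, 243) = #EDEAF3.

#EDEAF3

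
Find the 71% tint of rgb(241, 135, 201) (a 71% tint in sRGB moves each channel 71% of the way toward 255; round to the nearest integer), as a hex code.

A 71% tint moves each channel 71% toward 255:
  R: 241 + 0.71×(255−241) = 241 + 9.94 = 250.94 → 251
  G: 135 + 0.71×(255−135) = 135 + 85.2 = 220.2 → 220
  B: 201 + 0.71×(255−201) = 201 + 38.34 = 239.34 → 239
rgb(251, 220, 239) = #fbdcef.

#fbdcef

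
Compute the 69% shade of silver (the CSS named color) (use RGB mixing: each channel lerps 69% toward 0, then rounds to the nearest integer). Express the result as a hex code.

#3c3c3c

CSS silver is rgb(192, 192, 192).
Lerp each channel 69% toward 0:
  R: 192 + 0.69×(0−192) = 192 − 132.48 = 59.52 → 60
  G: 192 + 0.69×(0−192) = 192 − 132.48 = 59.52 → 60
  B: 192 + 0.69×(0−192) = 192 − 132.48 = 59.52 → 60
rgb(60, 60, 60) = #3c3c3c.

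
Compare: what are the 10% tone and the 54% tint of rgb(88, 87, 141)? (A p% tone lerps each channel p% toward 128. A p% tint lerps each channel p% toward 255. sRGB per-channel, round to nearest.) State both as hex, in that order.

#5c5b8c, #b2b2cb

10% tone:
  R: 88 + 0.1×(128−88) = 88 + 4 = 92 → 92
  G: 87 + 0.1×(128−87) = 87 + 4.1 = 91.1 → 91
  B: 141 + 0.1×(128−141) = 141 − 1.3 = 139.7 → 140
  → #5c5b8c
54% tint:
  R: 88 + 90.18 = 178.18 → 178
  G: 87 + 0.54×(255−87) = 87 + 90.72 = 177.72 → 178
  B: 141 + 61.56 = 202.56 → 203
  → #b2b2cb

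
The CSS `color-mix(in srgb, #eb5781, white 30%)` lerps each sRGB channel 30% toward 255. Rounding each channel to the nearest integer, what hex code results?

#eb5781 is rgb(235, 87, 129).
Lerp each channel 30% toward 255:
  R: 235 + 0.3×(255−235) = 235 + 6 = 241 → 241
  G: 87 + 0.3×(255−87) = 87 + 50.4 = 137.4 → 137
  B: 129 + 0.3×(255−129) = 129 + 37.8 = 166.8 → 167
rgb(241, 137, 167) = #f189a7.

#f189a7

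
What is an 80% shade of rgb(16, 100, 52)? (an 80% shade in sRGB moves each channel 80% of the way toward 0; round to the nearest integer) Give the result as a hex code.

Per channel, c → c + 0.8(0 − c):
  R: 16 + 0.8×(0−16) = 16 − 12.8 = 3.2 → 3
  G: 100 − 80 = 20 → 20
  B: 52 + 0.8×(0−52) = 52 − 41.6 = 10.4 → 10
rgb(3, 20, 10) = #03140a.

#03140a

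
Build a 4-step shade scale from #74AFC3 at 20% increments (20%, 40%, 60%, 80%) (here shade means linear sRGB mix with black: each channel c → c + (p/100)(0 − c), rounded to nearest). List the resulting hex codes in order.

#74AFC3 is rgb(116, 175, 195).
20%: (116 − 23.2 = 92.8→93, 175 − 35 = 140→140, 195 − 39 = 156→156) → #5D8C9C
40%: (116 − 46.4 = 69.6→70, 175 − 70 = 105→105, 195 − 78 = 117→117) → #466975
60%: (116 − 69.6 = 46.4→46, 175 − 105 = 70→70, 195 − 117 = 78→78) → #2E464E
80%: (116 − 92.8 = 23.2→23, 175 − 140 = 35→35, 195 − 156 = 39→39) → #172327

#5D8C9C, #466975, #2E464E, #172327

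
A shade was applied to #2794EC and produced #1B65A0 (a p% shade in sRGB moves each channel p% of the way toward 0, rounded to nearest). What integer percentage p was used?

32%

#2794EC is rgb(39, 148, 236); #1B65A0 is rgb(27, 101, 160).
On the B channel (widest range): 160 ≈ 236 + (p/100)(0 − 236), so p ≈ 100×(160 − 236)/(0 − 236) = -7600/-236 = 32.20.
p = 32 reproduces all three channels after rounding.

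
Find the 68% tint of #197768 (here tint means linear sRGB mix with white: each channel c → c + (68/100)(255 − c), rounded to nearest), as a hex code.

#197768 is rgb(25, 119, 104).
Lerp each channel 68% toward 255:
  R: 25 + 156.4 = 181.4 → 181
  G: 119 + 92.48 = 211.48 → 211
  B: 104 + 0.68×(255−104) = 104 + 102.68 = 206.68 → 207
rgb(181, 211, 207) = #b5d3cf.

#b5d3cf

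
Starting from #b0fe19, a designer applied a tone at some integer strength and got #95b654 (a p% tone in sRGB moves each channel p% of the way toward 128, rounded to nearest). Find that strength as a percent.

57%

#b0fe19 is rgb(176, 254, 25); #95b654 is rgb(149, 182, 84).
On the G channel (widest range): 182 ≈ 254 + (p/100)(128 − 254), so p ≈ 100×(182 − 254)/(128 − 254) = -7200/-126 = 57.14.
p = 57 reproduces all three channels after rounding.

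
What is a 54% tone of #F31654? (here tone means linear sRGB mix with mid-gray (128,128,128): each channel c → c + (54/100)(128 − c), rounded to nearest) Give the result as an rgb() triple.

#F31654 is rgb(243, 22, 84).
A 54% tone moves each channel 54% toward 128:
  R: 243 + 0.54×(128−243) = 243 − 62.1 = 180.9 → 181
  G: 22 + 0.54×(128−22) = 22 + 57.24 = 79.24 → 79
  B: 84 + 0.54×(128−84) = 84 + 23.76 = 107.76 → 108

rgb(181, 79, 108)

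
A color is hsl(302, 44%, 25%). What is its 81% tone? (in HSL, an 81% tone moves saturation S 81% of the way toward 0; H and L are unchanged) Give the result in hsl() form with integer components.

S moves 81% from 44 toward 0: 44 − 35.64 = 8.36 → 8.
H and L are unchanged.

hsl(302, 8%, 25%)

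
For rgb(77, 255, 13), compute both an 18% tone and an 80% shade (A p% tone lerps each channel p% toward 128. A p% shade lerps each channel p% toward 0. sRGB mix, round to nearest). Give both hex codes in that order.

#56E822, #0F3303

18% tone:
  R: 77 + 0.18×(128−77) = 77 + 9.18 = 86.18 → 86
  G: 255 − 22.86 = 232.14 → 232
  B: 13 + 0.18×(128−13) = 13 + 20.7 = 33.7 → 34
  → #56E822
80% shade:
  R: 77 − 61.6 = 15.4 → 15
  G: 255 + 0.8×(0−255) = 255 − 204 = 51 → 51
  B: 13 − 10.4 = 2.6 → 3
  → #0F3303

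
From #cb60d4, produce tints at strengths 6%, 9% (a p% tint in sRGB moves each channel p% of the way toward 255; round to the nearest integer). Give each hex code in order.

#ce6ad7, #d06ed8

#cb60d4 is rgb(203, 96, 212).
6%: (203 + 3.12 = 206.12→206, 96 + 9.54 = 105.54→106, 212 + 2.58 = 214.58→215) → #ce6ad7
9%: (203 + 4.68 = 207.68→208, 96 + 14.31 = 110.31→110, 212 + 3.87 = 215.87→216) → #d06ed8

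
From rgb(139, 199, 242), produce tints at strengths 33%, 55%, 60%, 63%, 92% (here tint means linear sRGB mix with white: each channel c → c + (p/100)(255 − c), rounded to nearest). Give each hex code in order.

#b1d9f6, #cbe6f9, #d1e9fa, #d4eafa, #f6fbfe

33%: (139 + 38.28 = 177.28→177, 199 + 18.48 = 217.48→217, 242 + 4.29 = 246.29→246) → #b1d9f6
55%: (139 + 63.8 = 202.8→203, 199 + 30.8 = 229.8→230, 242 + 7.15 = 249.15→249) → #cbe6f9
60%: (139 + 69.6 = 208.6→209, 199 + 33.6 = 232.6→233, 242 + 7.8 = 249.8→250) → #d1e9fa
63%: (139 + 73.08 = 212.08→212, 199 + 35.28 = 234.28→234, 242 + 8.19 = 250.19→250) → #d4eafa
92%: (139 + 106.72 = 245.72→246, 199 + 51.52 = 250.52→251, 242 + 11.96 = 253.96→254) → #f6fbfe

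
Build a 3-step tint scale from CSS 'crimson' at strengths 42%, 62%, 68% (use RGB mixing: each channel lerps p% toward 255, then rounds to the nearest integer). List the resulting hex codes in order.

#eb778e, #f2a6b5, #f4b4c1

CSS crimson is rgb(220, 20, 60).
42%: (220 + 14.7 = 234.7→235, 20 + 98.7 = 118.7→119, 60 + 81.9 = 141.9→142) → #eb778e
62%: (220 + 21.7 = 241.7→242, 20 + 145.7 = 165.7→166, 60 + 120.9 = 180.9→181) → #f2a6b5
68%: (220 + 23.8 = 243.8→244, 20 + 159.8 = 179.8→180, 60 + 132.6 = 192.6→193) → #f4b4c1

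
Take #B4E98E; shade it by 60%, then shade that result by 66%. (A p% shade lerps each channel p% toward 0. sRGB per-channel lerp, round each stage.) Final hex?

#B4E98E is rgb(180, 233, 142).
Lerp each channel 60% toward 0:
  R: 180 − 108 = 72 → 72
  G: 233 + 0.6×(0−233) = 233 − 139.8 = 93.2 → 93
  B: 142 + 0.6×(0−142) = 142 − 85.2 = 56.8 → 57
After the shade: rgb(72, 93, 57) = #485D39.
Per channel, c → c + 0.66(0 − c):
  R: 72 − 47.52 = 24.48 → 24
  G: 93 + 0.66×(0−93) = 93 − 61.38 = 31.62 → 32
  B: 57 + 0.66×(0−57) = 57 − 37.62 = 19.38 → 19
rgb(24, 32, 19) = #182013.

#182013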